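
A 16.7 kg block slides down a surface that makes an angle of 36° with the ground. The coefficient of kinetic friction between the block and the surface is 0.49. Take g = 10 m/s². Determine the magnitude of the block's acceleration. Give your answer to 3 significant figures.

Resolving the weight along the incline: the component pulling the block down the slope is mg sin 36° = 16.7 × 10 × 0.5878 = 98.163 N, and the normal force is N = mg cos 36° = 16.7 × 10 × 0.8090 = 135.103 N.
Kinetic friction acts up the slope with magnitude f = μN = 0.49 × 135.103 = 66.200 N.
Net force along the incline is 98.163 − 66.200 = 31.963 N, so a = 31.963 / 16.7 = 1.9140 m/s².

1.91 m/s²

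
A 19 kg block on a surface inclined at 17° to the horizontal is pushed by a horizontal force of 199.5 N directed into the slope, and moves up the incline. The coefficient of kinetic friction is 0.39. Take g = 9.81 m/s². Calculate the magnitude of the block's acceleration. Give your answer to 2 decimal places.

The horizontal push has components F cos 17° = 199.5 × 0.9563 = 190.782 N up the incline and F sin 17° = 199.5 × 0.2924 = 58.334 N pressing into the surface.
The normal force is therefore N = mg cos 17° + F sin 17° = 178.245 + 58.334 = 236.579 N, and kinetic friction down the slope is μN = 0.39 × 236.579 = 92.266 N.
Along the incline: F cos 17° − mg sin 17° − μN = ma, so 190.782 − 54.500 − 92.266 = 19 a, giving a = 2.3166 m/s².

2.32 m/s²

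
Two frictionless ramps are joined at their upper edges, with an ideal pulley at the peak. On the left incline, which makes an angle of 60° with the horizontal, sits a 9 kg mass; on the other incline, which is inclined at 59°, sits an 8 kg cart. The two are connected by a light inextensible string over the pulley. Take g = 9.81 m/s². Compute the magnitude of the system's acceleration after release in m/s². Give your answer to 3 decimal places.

0.541 m/s²

Resolve each weight along its own incline: the 9 kg mass has component 9 × 9.81 × sin 60° = 76.461 N down its slope, and the 8 kg mass has 8 × 9.81 × sin 59° = 67.270 N down its slope.
The 9 kg side's 76.461 N exceeds the other side's 67.270 N, so that mass slides down and the 8 kg mass slides up. Taking that direction as positive, Newton's second law for the whole system gives 76.461 − 67.270 = (9 + 8) a, so a = 9.191 / 17 = 0.5406 m/s².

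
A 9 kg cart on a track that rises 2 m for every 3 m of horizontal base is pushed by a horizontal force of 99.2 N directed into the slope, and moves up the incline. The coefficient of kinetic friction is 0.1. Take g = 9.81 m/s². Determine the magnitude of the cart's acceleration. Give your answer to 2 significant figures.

2.3 m/s²

The horizontal push has components F cos 33.69° = 99.2 × 0.8321 = 82.544 N up the incline and F sin 33.69° = 99.2 × 0.5547 = 55.026 N pressing into the surface.
The normal force is therefore N = mg cos 33.69° + F sin 33.69° = 73.466 + 55.026 = 128.492 N, and kinetic friction down the slope is μN = 0.1 × 128.492 = 12.849 N.
Along the incline: F cos 33.69° − mg sin 33.69° − μN = ma, so 82.544 − 48.974 − 12.849 = 9 a, giving a = 2.3023 m/s².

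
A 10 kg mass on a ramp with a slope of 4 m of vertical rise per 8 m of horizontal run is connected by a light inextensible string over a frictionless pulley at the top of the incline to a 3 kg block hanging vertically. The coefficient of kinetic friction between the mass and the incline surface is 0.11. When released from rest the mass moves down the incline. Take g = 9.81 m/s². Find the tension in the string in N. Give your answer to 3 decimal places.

30.535 N

For the mass on the incline: the weight component along the slope is m₁g sin 26.57° = 10 × 9.81 × 0.4472 = 43.870 N and the normal force is N = m₁g cos 26.57° = 87.743 N.
Kinetic friction opposes the mass's motion down the incline: f = μN = 0.11 × 87.743 = 9.652 N acting up the slope.
Newton's second law for the mass (down-slope positive): 43.870 − 9.652 − T = 10 a. For the hanging block (upward positive): T − 3 × 9.81 = 3 a.
Adding the two equations eliminates T: 4.788 = 13 a, so a = 0.3683 m/s².
Then from the hanging block's equation, T = 3 × (9.81 + 0.3683) = 30.535 N.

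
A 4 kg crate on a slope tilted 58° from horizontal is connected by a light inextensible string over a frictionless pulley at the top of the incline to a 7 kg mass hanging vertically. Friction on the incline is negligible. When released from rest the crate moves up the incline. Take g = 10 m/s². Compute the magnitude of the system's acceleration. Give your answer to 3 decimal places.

3.280 m/s²

For the crate on the incline: the weight component along the slope is m₁g sin 58° = 4 × 10 × 0.8480 = 33.920 N and the normal force is N = m₁g cos 58° = 21.197 N.
Newton's second law for the crate (up-slope positive): T − 33.920 = 4 a. For the hanging mass (downward positive): 7 × 10 − T = 7 a.
Adding the two equations eliminates T: 36.080 = 11 a, so a = 3.2800 m/s².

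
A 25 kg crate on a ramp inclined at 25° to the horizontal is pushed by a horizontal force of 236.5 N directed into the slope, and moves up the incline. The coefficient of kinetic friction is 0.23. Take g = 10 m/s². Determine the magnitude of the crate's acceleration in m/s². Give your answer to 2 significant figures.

1.3 m/s²

The horizontal push has components F cos 25° = 236.5 × 0.9063 = 214.340 N up the incline and F sin 25° = 236.5 × 0.4226 = 99.945 N pressing into the surface.
The normal force is therefore N = mg cos 25° + F sin 25° = 226.575 + 99.945 = 326.520 N, and kinetic friction down the slope is μN = 0.23 × 326.520 = 75.100 N.
Along the incline: F cos 25° − mg sin 25° − μN = ma, so 214.340 − 105.650 − 75.100 = 25 a, giving a = 1.3436 m/s².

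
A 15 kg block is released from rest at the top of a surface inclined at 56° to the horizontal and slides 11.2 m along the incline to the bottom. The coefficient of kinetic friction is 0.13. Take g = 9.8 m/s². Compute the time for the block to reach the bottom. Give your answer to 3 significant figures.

The weight component along the incline is mg sin 56° = 121.869 N and the normal force is N = mg cos 56° = 82.201 N.
Friction up the slope is f = μN = 0.13 × 82.201 = 10.686 N, so the net downslope force is 121.869 − 10.686 = 111.183 N and a = 111.183 / 15 = 7.4122 m/s².
Starting from rest, L = ½at², so t = √(2L/a) = √(2 × 11.2 / 7.4122) = 1.7384 s.

1.74 s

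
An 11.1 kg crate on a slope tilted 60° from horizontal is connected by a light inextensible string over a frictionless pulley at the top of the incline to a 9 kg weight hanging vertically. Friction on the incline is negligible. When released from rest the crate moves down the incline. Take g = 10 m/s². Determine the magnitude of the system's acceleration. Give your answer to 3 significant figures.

For the crate on the incline: the weight component along the slope is m₁g sin 60° = 11.1 × 10 × 0.8660 = 96.126 N and the normal force is N = m₁g cos 60° = 55.500 N.
Newton's second law for the crate (down-slope positive): 96.126 − T = 11.1 a. For the hanging weight (upward positive): T − 9 × 10 = 9 a.
Adding the two equations eliminates T: 6.126 = 20.1 a, so a = 0.3048 m/s².

0.305 m/s²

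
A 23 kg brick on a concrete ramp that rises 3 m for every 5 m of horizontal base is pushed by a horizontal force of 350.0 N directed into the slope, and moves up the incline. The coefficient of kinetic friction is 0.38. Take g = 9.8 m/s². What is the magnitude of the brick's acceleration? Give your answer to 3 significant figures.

The horizontal push has components F cos 30.96° = 350.0 × 0.8575 = 300.125 N up the incline and F sin 30.96° = 350.0 × 0.5145 = 180.075 N pressing into the surface.
The normal force is therefore N = mg cos 30.96° + F sin 30.96° = 193.281 + 180.075 = 373.356 N, and kinetic friction down the slope is μN = 0.38 × 373.356 = 141.875 N.
Along the incline: F cos 30.96° − mg sin 30.96° − μN = ma, so 300.125 − 115.968 − 141.875 = 23 a, giving a = 1.8383 m/s².

1.84 m/s²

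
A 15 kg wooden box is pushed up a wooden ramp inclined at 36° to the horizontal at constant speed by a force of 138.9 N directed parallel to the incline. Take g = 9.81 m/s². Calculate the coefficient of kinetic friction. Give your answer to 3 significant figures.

At constant speed ΣF = 0 along the incline. The applied 138.9 N acts up the slope; the weight component mg sin 36° = 86.493 N and kinetic friction μN both act down the slope.
So 138.9 = 86.493 + μ × 119.047, giving μ = (138.9 − 86.493) / 119.047 = 0.4402.

0.440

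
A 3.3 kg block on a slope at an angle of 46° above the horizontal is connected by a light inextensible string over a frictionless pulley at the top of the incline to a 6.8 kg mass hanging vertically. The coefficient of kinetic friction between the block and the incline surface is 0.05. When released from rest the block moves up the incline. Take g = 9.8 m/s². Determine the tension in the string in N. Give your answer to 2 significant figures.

For the block on the incline: the weight component along the slope is m₁g sin 46° = 3.3 × 9.8 × 0.7193 = 23.262 N and the normal force is N = m₁g cos 46° = 22.465 N.
Kinetic friction opposes the block's motion up the incline: f = μN = 0.05 × 22.465 = 1.123 N acting down the slope.
Newton's second law for the block (up-slope positive): T − 23.262 − 1.123 = 3.3 a. For the hanging mass (downward positive): 6.8 × 9.8 − T = 6.8 a.
Adding the two equations eliminates T: 42.255 = 10.1 a, so a = 4.1837 m/s².
Then from the hanging mass's equation, T = 6.8 × (9.8 − 4.1837) = 38.191 N.

38 N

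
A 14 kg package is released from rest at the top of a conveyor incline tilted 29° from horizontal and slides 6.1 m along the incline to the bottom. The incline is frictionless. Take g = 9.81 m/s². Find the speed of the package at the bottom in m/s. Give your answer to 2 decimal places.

The weight component along the incline is mg sin 29° = 66.584 N and the normal force is N = mg cos 29° = 120.120 N.
With no friction, a = g sin 29° = 4.7560 m/s².
Starting from rest over a distance of 6.1 m, v² = 2aL = 2 × 4.7560 × 6.1 = 58.0232, so v = 7.6173 m/s.

7.62 m/s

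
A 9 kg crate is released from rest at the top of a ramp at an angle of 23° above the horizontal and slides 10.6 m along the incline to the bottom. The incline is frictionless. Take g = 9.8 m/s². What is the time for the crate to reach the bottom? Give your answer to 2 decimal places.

The weight component along the incline is mg sin 23° = 34.462 N and the normal force is N = mg cos 23° = 81.189 N.
With no friction, a = g sin 23° = 3.8292 m/s².
Starting from rest, L = ½at², so t = √(2L/a) = √(2 × 10.6 / 3.8292) = 2.3530 s.

2.35 s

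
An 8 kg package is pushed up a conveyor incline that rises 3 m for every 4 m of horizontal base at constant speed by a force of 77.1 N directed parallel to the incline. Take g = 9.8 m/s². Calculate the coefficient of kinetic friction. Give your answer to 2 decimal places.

0.48

At constant speed ΣF = 0 along the incline. The applied 77.1 N acts up the slope; the weight component mg sin 36.87° = 47.040 N and kinetic friction μN both act down the slope.
So 77.1 = 47.040 + μ × 62.720, giving μ = (77.1 − 47.040) / 62.720 = 0.4793.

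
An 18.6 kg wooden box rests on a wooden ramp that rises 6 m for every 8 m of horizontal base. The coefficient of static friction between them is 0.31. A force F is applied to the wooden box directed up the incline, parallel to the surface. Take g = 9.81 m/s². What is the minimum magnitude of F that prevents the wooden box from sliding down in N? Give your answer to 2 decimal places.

The normal force is N = mg cos 36.87° = 145.973 N. With F at its minimum the wooden box is on the verge of sliding down, so static friction is at its maximum μ_s N = 0.31 × 145.973 = 45.252 N and acts up the slope.
Equilibrium along the incline: F + μ_s N = mg sin 36.87°, so F = 109.480 − 45.252 = 64.228 N.

64.23 N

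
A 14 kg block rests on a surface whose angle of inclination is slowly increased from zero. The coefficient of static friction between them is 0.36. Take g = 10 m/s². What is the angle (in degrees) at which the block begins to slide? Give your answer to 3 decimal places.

19.799°

At the threshold of sliding, static friction is at its maximum μ_s N and exactly balances the weight component along the incline: mg sin θ = μ_s mg cos θ.
Hence tan θ = μ_s = 0.36, so θ = arctan(0.36) = 19.7989°.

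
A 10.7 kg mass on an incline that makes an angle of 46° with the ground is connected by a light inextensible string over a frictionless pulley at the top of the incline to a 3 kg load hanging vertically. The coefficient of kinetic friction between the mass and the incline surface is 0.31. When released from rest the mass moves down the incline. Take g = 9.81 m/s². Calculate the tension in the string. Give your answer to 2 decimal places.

34.57 N

For the mass on the incline: the weight component along the slope is m₁g sin 46° = 10.7 × 9.81 × 0.7193 = 75.503 N and the normal force is N = m₁g cos 46° = 72.916 N.
Kinetic friction opposes the mass's motion down the incline: f = μN = 0.31 × 72.916 = 22.604 N acting up the slope.
Newton's second law for the mass (down-slope positive): 75.503 − 22.604 − T = 10.7 a. For the hanging load (upward positive): T − 3 × 9.81 = 3 a.
Adding the two equations eliminates T: 23.469 = 13.7 a, so a = 1.7131 m/s².
Then from the hanging load's equation, T = 3 × (9.81 + 1.7131) = 34.569 N.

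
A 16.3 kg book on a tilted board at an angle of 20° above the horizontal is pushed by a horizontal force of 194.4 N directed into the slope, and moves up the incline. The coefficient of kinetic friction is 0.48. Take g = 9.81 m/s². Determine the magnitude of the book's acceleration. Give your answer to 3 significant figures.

The horizontal push has components F cos 20° = 194.4 × 0.9397 = 182.678 N up the incline and F sin 20° = 194.4 × 0.3420 = 66.485 N pressing into the surface.
The normal force is therefore N = mg cos 20° + F sin 20° = 150.261 + 66.485 = 216.746 N, and kinetic friction down the slope is μN = 0.48 × 216.746 = 104.038 N.
Along the incline: F cos 20° − mg sin 20° − μN = ma, so 182.678 − 54.687 − 104.038 = 16.3 a, giving a = 1.4695 m/s².

1.47 m/s²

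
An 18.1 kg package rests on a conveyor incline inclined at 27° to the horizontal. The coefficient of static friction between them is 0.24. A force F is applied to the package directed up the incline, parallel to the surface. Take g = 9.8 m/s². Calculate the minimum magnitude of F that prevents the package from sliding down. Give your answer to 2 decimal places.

42.60 N

The normal force is N = mg cos 27° = 158.047 N. With F at its minimum the package is on the verge of sliding down, so static friction is at its maximum μ_s N = 0.24 × 158.047 = 37.931 N and acts up the slope.
Equilibrium along the incline: F + μ_s N = mg sin 27°, so F = 80.529 − 37.931 = 42.598 N.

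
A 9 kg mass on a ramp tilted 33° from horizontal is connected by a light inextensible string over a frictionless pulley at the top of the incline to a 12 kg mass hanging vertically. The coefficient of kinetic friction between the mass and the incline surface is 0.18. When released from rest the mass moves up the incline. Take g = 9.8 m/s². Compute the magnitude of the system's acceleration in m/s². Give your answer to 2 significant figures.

2.7 m/s²

For the mass on the incline: the weight component along the slope is m₁g sin 33° = 9 × 9.8 × 0.5446 = 48.034 N and the normal force is N = m₁g cos 33° = 73.971 N.
Kinetic friction opposes the mass's motion up the incline: f = μN = 0.18 × 73.971 = 13.315 N acting down the slope.
Newton's second law for the mass (up-slope positive): T − 48.034 − 13.315 = 9 a. For the hanging mass (downward positive): 12 × 9.8 − T = 12 a.
Adding the two equations eliminates T: 56.251 = 21 a, so a = 2.6786 m/s².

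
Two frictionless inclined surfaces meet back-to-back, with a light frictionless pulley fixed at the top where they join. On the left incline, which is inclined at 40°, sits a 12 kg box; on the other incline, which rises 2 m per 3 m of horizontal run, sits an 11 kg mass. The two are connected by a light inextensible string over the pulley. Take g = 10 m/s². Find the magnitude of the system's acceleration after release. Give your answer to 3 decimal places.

Resolve each weight along its own incline: the 12 kg mass has component 12 × 10 × sin 40° = 77.135 N down its slope, and the 11 kg mass has 11 × 10 × sin 33.69° = 61.017 N down its slope.
The 12 kg side's 77.135 N exceeds the other side's 61.017 N, so that mass slides down and the 11 kg mass slides up. Taking that direction as positive, Newton's second law for the whole system gives 77.135 − 61.017 = (12 + 11) a, so a = 16.118 / 23 = 0.7008 m/s².

0.701 m/s²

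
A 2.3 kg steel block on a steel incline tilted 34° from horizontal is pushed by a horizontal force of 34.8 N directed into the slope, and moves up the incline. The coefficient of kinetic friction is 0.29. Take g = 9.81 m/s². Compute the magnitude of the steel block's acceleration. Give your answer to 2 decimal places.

The horizontal push has components F cos 34° = 34.8 × 0.8290 = 28.849 N up the incline and F sin 34° = 34.8 × 0.5592 = 19.460 N pressing into the surface.
The normal force is therefore N = mg cos 34° + F sin 34° = 18.705 + 19.460 = 38.165 N, and kinetic friction down the slope is μN = 0.29 × 38.165 = 11.068 N.
Along the incline: F cos 34° − mg sin 34° − μN = ma, so 28.849 − 12.617 − 11.068 = 2.3 a, giving a = 2.2452 m/s².

2.25 m/s²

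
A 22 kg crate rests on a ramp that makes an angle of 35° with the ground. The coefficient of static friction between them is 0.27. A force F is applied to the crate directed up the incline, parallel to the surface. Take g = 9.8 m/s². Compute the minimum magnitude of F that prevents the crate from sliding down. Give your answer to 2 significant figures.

76 N

The normal force is N = mg cos 35° = 176.609 N. With F at its minimum the crate is on the verge of sliding down, so static friction is at its maximum μ_s N = 0.27 × 176.609 = 47.684 N and acts up the slope.
Equilibrium along the incline: F + μ_s N = mg sin 35°, so F = 123.663 − 47.684 = 75.979 N.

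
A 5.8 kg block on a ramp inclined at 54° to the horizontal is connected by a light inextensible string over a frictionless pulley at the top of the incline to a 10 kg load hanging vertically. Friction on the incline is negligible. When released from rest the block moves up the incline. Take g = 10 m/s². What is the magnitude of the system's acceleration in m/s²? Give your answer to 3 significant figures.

For the block on the incline: the weight component along the slope is m₁g sin 54° = 5.8 × 10 × 0.8090 = 46.922 N and the normal force is N = m₁g cos 54° = 34.092 N.
Newton's second law for the block (up-slope positive): T − 46.922 = 5.8 a. For the hanging load (downward positive): 10 × 10 − T = 10 a.
Adding the two equations eliminates T: 53.078 = 15.8 a, so a = 3.3594 m/s².

3.36 m/s²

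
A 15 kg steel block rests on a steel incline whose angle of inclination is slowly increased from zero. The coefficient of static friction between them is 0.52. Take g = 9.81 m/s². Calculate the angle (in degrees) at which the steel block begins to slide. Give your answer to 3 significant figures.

27.5°

At the threshold of sliding, static friction is at its maximum μ_s N and exactly balances the weight component along the incline: mg sin θ = μ_s mg cos θ.
Hence tan θ = μ_s = 0.52, so θ = arctan(0.52) = 27.4744°.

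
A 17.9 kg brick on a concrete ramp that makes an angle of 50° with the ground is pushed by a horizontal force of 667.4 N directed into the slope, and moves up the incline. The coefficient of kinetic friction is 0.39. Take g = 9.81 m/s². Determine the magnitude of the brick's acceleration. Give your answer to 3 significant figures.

2.85 m/s²

The horizontal push has components F cos 50° = 667.4 × 0.6428 = 429.005 N up the incline and F sin 50° = 667.4 × 0.7660 = 511.228 N pressing into the surface.
The normal force is therefore N = mg cos 50° + F sin 50° = 112.875 + 511.228 = 624.103 N, and kinetic friction down the slope is μN = 0.39 × 624.103 = 243.400 N.
Along the incline: F cos 50° − mg sin 50° − μN = ma, so 429.005 − 134.509 − 243.400 = 17.9 a, giving a = 2.8545 m/s².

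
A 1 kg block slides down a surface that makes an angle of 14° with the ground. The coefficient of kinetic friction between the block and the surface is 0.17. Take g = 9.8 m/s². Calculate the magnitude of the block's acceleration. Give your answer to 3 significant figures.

0.754 m/s²

Resolving the weight along the incline: the component pulling the block down the slope is mg sin 14° = 1 × 9.8 × 0.2419 = 2.371 N, and the normal force is N = mg cos 14° = 1 × 9.8 × 0.9703 = 9.509 N.
Kinetic friction acts up the slope with magnitude f = μN = 0.17 × 9.509 = 1.617 N.
Net force along the incline is 2.371 − 1.617 = 0.754 N, so a = 0.754 / 1 = 0.7540 m/s².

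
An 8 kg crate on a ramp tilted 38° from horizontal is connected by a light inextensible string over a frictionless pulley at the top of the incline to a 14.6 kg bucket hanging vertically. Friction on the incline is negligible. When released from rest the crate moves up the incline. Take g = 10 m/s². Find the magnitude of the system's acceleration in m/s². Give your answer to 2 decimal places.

For the crate on the incline: the weight component along the slope is m₁g sin 38° = 8 × 10 × 0.6157 = 49.256 N and the normal force is N = m₁g cos 38° = 63.041 N.
Newton's second law for the crate (up-slope positive): T − 49.256 = 8 a. For the hanging bucket (downward positive): 14.6 × 10 − T = 14.6 a.
Adding the two equations eliminates T: 96.744 = 22.6 a, so a = 4.2807 m/s².

4.28 m/s²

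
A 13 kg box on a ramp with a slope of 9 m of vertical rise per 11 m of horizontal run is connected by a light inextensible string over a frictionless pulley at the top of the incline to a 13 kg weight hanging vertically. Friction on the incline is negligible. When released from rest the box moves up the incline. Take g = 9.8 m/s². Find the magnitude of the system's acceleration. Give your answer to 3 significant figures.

1.80 m/s²

For the box on the incline: the weight component along the slope is m₁g sin 39.29° = 13 × 9.8 × 0.6332 = 80.670 N and the normal force is N = m₁g cos 39.29° = 98.602 N.
Newton's second law for the box (up-slope positive): T − 80.670 = 13 a. For the hanging weight (downward positive): 13 × 9.8 − T = 13 a.
Adding the two equations eliminates T: 46.730 = 26 a, so a = 1.7973 m/s².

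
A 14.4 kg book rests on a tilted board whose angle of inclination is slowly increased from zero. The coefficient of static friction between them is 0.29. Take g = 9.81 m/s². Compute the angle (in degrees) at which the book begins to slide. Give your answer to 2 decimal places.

16.17°

At the threshold of sliding, static friction is at its maximum μ_s N and exactly balances the weight component along the incline: mg sin θ = μ_s mg cos θ.
Hence tan θ = μ_s = 0.29, so θ = arctan(0.29) = 16.1722°.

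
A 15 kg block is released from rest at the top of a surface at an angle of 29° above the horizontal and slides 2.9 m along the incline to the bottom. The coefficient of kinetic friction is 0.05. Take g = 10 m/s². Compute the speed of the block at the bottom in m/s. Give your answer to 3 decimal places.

The weight component along the incline is mg sin 29° = 72.721 N and the normal force is N = mg cos 29° = 131.193 N.
Friction up the slope is f = μN = 0.05 × 131.193 = 6.560 N, so the net downslope force is 72.721 − 6.560 = 66.161 N and a = 66.161 / 15 = 4.4107 m/s².
Starting from rest over a distance of 2.9 m, v² = 2aL = 2 × 4.4107 × 2.9 = 25.5821, so v = 5.0579 m/s.

5.058 m/s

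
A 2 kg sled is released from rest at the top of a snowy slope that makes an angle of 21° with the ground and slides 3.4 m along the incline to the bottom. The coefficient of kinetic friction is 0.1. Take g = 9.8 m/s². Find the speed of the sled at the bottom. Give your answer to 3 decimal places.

4.202 m/s

The weight component along the incline is mg sin 21° = 7.024 N and the normal force is N = mg cos 21° = 18.298 N.
Friction up the slope is f = μN = 0.1 × 18.298 = 1.830 N, so the net downslope force is 7.024 − 1.830 = 5.194 N and a = 5.194 / 2 = 2.5970 m/s².
Starting from rest over a distance of 3.4 m, v² = 2aL = 2 × 2.5970 × 3.4 = 17.6596, so v = 4.2023 m/s.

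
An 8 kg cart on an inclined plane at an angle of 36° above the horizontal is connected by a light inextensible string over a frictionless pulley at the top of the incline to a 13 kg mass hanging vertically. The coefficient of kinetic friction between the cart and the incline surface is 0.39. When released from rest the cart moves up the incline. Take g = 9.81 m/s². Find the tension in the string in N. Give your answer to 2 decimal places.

For the cart on the incline: the weight component along the slope is m₁g sin 36° = 8 × 9.81 × 0.5878 = 46.131 N and the normal force is N = m₁g cos 36° = 63.492 N.
Kinetic friction opposes the cart's motion up the incline: f = μN = 0.39 × 63.492 = 24.762 N acting down the slope.
Newton's second law for the cart (up-slope positive): T − 46.131 − 24.762 = 8 a. For the hanging mass (downward positive): 13 × 9.81 − T = 13 a.
Adding the two equations eliminates T: 56.637 = 21 a, so a = 2.6970 m/s².
Then from the hanging mass's equation, T = 13 × (9.81 − 2.6970) = 92.469 N.

92.47 N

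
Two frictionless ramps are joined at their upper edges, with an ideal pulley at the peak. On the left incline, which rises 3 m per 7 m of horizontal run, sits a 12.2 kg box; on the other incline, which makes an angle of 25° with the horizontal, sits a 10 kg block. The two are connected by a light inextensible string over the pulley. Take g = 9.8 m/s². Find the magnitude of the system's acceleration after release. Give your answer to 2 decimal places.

0.26 m/s²

Resolve each weight along its own incline: the 12.2 kg mass has component 12.2 × 9.8 × sin 23.20° = 47.097 N down its slope, and the 10 kg mass has 10 × 9.8 × sin 25° = 41.417 N down its slope.
The 12.2 kg side's 47.097 N exceeds the other side's 41.417 N, so that mass slides down and the 10 kg mass slides up. Taking that direction as positive, Newton's second law for the whole system gives 47.097 − 41.417 = (12.2 + 10) a, so a = 5.680 / 22.2 = 0.2559 m/s².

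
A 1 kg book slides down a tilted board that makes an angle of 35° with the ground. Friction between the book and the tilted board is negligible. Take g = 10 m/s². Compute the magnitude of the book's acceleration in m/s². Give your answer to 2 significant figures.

5.7 m/s²

Resolving the weight along the incline: the component pulling the book down the slope is mg sin 35° = 1 × 10 × 0.5736 = 5.736 N, and the normal force is N = mg cos 35° = 1 × 10 × 0.8192 = 8.192 N.
With no friction the net force along the incline is 5.736 N, so a = g sin 35° = 5.736 / 1 = 5.7360 m/s².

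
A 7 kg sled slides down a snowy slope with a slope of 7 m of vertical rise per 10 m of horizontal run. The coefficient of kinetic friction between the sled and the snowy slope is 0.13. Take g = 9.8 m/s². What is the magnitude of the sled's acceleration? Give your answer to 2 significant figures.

4.6 m/s²

Resolving the weight along the incline: the component pulling the sled down the slope is mg sin 34.99° = 7 × 9.8 × 0.5735 = 39.342 N, and the normal force is N = mg cos 34.99° = 7 × 9.8 × 0.8192 = 56.197 N.
Kinetic friction acts up the slope with magnitude f = μN = 0.13 × 56.197 = 7.306 N.
Net force along the incline is 39.342 − 7.306 = 32.036 N, so a = 32.036 / 7 = 4.5766 m/s².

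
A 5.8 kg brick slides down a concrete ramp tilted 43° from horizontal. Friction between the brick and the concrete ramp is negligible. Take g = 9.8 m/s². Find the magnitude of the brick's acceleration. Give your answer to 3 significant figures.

6.68 m/s²

Resolving the weight along the incline: the component pulling the brick down the slope is mg sin 43° = 5.8 × 9.8 × 0.6820 = 38.765 N, and the normal force is N = mg cos 43° = 5.8 × 9.8 × 0.7314 = 41.573 N.
With no friction the net force along the incline is 38.765 N, so a = g sin 43° = 38.765 / 5.8 = 6.6836 m/s².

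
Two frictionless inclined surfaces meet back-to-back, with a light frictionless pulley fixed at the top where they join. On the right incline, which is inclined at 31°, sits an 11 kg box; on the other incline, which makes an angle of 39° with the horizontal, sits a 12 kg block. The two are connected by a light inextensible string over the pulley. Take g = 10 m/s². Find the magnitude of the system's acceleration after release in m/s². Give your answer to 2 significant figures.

0.82 m/s²

Resolve each weight along its own incline: the 11 kg mass has component 11 × 10 × sin 31° = 56.654 N down its slope, and the 12 kg mass has 12 × 10 × sin 39° = 75.518 N down its slope.
The 12 kg side's 75.518 N exceeds the other side's 56.654 N, so that mass slides down and the 11 kg mass slides up. Taking that direction as positive, Newton's second law for the whole system gives 75.518 − 56.654 = (11 + 12) a, so a = 18.864 / 23 = 0.8202 m/s².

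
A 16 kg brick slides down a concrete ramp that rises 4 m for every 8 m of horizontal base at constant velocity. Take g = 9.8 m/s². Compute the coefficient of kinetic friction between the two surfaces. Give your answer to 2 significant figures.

At constant velocity the net force along the incline is zero: mg sin 26.57° = μ mg cos 26.57°.
So μ = tan 26.57° = 0.4472 / 0.8944 = 0.5000.

0.50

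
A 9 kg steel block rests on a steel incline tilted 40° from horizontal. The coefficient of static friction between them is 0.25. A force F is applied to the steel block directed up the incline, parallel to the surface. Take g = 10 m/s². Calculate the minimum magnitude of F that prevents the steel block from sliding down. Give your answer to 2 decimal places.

40.61 N

The normal force is N = mg cos 40° = 68.944 N. With F at its minimum the steel block is on the verge of sliding down, so static friction is at its maximum μ_s N = 0.25 × 68.944 = 17.236 N and acts up the slope.
Equilibrium along the incline: F + μ_s N = mg sin 40°, so F = 57.851 − 17.236 = 40.615 N.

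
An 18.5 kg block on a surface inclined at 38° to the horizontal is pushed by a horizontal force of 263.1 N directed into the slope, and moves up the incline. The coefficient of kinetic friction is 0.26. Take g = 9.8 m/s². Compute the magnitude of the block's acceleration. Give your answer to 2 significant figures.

The horizontal push has components F cos 38° = 263.1 × 0.7880 = 207.323 N up the incline and F sin 38° = 263.1 × 0.6157 = 161.991 N pressing into the surface.
The normal force is therefore N = mg cos 38° + F sin 38° = 142.864 + 161.991 = 304.855 N, and kinetic friction down the slope is μN = 0.26 × 304.855 = 79.262 N.
Along the incline: F cos 38° − mg sin 38° − μN = ma, so 207.323 − 111.626 − 79.262 = 18.5 a, giving a = 0.8884 m/s².

0.89 m/s²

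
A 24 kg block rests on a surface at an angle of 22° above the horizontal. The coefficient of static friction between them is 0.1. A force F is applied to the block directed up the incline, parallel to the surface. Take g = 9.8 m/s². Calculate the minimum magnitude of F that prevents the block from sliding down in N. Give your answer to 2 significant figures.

The normal force is N = mg cos 22° = 218.074 N. With F at its minimum the block is on the verge of sliding down, so static friction is at its maximum μ_s N = 0.1 × 218.074 = 21.807 N and acts up the slope.
Equilibrium along the incline: F + μ_s N = mg sin 22°, so F = 88.107 − 21.807 = 66.300 N.

66 N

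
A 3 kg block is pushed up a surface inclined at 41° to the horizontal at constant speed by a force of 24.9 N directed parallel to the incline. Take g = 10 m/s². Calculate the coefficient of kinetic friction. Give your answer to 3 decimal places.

At constant speed ΣF = 0 along the incline. The applied 24.9 N acts up the slope; the weight component mg sin 41° = 19.682 N and kinetic friction μN both act down the slope.
So 24.9 = 19.682 + μ × 22.641, giving μ = (24.9 − 19.682) / 22.641 = 0.2305.

0.230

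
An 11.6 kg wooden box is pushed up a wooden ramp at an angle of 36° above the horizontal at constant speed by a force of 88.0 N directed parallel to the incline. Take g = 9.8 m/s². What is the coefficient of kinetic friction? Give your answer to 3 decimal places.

0.230

At constant speed ΣF = 0 along the incline. The applied 88.0 N acts up the slope; the weight component mg sin 36° = 66.819 N and kinetic friction μN both act down the slope.
So 88.0 = 66.819 + μ × 91.969, giving μ = (88.0 − 66.819) / 91.969 = 0.2303.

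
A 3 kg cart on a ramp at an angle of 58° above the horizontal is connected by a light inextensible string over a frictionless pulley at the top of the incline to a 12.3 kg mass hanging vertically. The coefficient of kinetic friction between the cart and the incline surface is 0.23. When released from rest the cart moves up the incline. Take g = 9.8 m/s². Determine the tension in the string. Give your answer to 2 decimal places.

For the cart on the incline: the weight component along the slope is m₁g sin 58° = 3 × 9.8 × 0.8480 = 24.931 N and the normal force is N = m₁g cos 58° = 15.580 N.
Kinetic friction opposes the cart's motion up the incline: f = μN = 0.23 × 15.580 = 3.583 N acting down the slope.
Newton's second law for the cart (up-slope positive): T − 24.931 − 3.583 = 3 a. For the hanging mass (downward positive): 12.3 × 9.8 − T = 12.3 a.
Adding the two equations eliminates T: 92.026 = 15.3 a, so a = 6.0148 m/s².
Then from the hanging mass's equation, T = 12.3 × (9.8 − 6.0148) = 46.558 N.

46.56 N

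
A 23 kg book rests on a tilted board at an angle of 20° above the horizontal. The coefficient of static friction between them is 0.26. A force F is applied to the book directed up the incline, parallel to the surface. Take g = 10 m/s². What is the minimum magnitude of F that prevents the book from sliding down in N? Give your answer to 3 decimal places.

22.471 N

The normal force is N = mg cos 20° = 216.129 N. With F at its minimum the book is on the verge of sliding down, so static friction is at its maximum μ_s N = 0.26 × 216.129 = 56.194 N and acts up the slope.
Equilibrium along the incline: F + μ_s N = mg sin 20°, so F = 78.665 − 56.194 = 22.471 N.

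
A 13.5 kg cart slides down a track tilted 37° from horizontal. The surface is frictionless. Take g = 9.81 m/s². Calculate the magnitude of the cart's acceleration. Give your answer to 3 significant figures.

Resolving the weight along the incline: the component pulling the cart down the slope is mg sin 37° = 13.5 × 9.81 × 0.6018 = 79.699 N, and the normal force is N = mg cos 37° = 13.5 × 9.81 × 0.7986 = 105.763 N.
With no friction the net force along the incline is 79.699 N, so a = g sin 37° = 79.699 / 13.5 = 5.9036 m/s².

5.90 m/s²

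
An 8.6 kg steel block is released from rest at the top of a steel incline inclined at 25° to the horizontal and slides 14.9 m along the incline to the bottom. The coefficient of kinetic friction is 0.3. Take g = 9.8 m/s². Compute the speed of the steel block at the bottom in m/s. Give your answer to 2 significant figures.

6.6 m/s

The weight component along the incline is mg sin 25° = 35.618 N and the normal force is N = mg cos 25° = 76.384 N.
Friction up the slope is f = μN = 0.3 × 76.384 = 22.915 N, so the net downslope force is 35.618 − 22.915 = 12.703 N and a = 12.703 / 8.6 = 1.4771 m/s².
Starting from rest over a distance of 14.9 m, v² = 2aL = 2 × 1.4771 × 14.9 = 44.0176, so v = 6.6346 m/s.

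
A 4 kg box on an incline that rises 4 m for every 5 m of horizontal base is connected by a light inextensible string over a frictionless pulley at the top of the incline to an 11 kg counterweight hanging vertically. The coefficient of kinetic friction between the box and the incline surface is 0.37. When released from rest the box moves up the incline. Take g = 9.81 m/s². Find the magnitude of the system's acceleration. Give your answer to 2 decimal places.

For the box on the incline: the weight component along the slope is m₁g sin 38.66° = 4 × 9.81 × 0.6247 = 24.513 N and the normal force is N = m₁g cos 38.66° = 30.641 N.
Kinetic friction opposes the box's motion up the incline: f = μN = 0.37 × 30.641 = 11.337 N acting down the slope.
Newton's second law for the box (up-slope positive): T − 24.513 − 11.337 = 4 a. For the hanging counterweight (downward positive): 11 × 9.81 − T = 11 a.
Adding the two equations eliminates T: 72.060 = 15 a, so a = 4.8040 m/s².

4.80 m/s²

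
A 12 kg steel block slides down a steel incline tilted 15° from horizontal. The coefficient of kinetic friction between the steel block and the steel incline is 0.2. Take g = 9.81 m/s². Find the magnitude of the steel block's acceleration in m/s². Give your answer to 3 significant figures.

0.644 m/s²

Resolving the weight along the incline: the component pulling the steel block down the slope is mg sin 15° = 12 × 9.81 × 0.2588 = 30.466 N, and the normal force is N = mg cos 15° = 12 × 9.81 × 0.9659 = 113.706 N.
Kinetic friction acts up the slope with magnitude f = μN = 0.2 × 113.706 = 22.741 N.
Net force along the incline is 30.466 − 22.741 = 7.725 N, so a = 7.725 / 12 = 0.6437 m/s².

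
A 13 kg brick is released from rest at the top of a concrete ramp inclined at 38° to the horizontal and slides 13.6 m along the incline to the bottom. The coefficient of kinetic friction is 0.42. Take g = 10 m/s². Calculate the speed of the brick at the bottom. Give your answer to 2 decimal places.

8.80 m/s

The weight component along the incline is mg sin 38° = 80.036 N and the normal force is N = mg cos 38° = 102.441 N.
Friction up the slope is f = μN = 0.42 × 102.441 = 43.025 N, so the net downslope force is 80.036 − 43.025 = 37.011 N and a = 37.011 / 13 = 2.8470 m/s².
Starting from rest over a distance of 13.6 m, v² = 2aL = 2 × 2.8470 × 13.6 = 77.4384, so v = 8.7999 m/s.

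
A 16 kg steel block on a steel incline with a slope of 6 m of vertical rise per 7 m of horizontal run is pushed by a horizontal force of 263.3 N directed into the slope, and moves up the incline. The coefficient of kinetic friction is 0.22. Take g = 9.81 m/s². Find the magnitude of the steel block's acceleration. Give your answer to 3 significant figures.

The horizontal push has components F cos 40.60° = 263.3 × 0.7593 = 199.924 N up the incline and F sin 40.60° = 263.3 × 0.6508 = 171.356 N pressing into the surface.
The normal force is therefore N = mg cos 40.60° + F sin 40.60° = 119.180 + 171.356 = 290.536 N, and kinetic friction down the slope is μN = 0.22 × 290.536 = 63.918 N.
Along the incline: F cos 40.60° − mg sin 40.60° − μN = ma, so 199.924 − 102.150 − 63.918 = 16 a, giving a = 2.1160 m/s².

2.12 m/s²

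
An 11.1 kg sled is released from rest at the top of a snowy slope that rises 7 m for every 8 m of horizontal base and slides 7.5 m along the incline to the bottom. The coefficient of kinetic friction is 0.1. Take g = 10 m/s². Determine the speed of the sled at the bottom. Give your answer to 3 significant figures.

The weight component along the incline is mg sin 41.19° = 73.094 N and the normal force is N = mg cos 41.19° = 83.536 N.
Friction up the slope is f = μN = 0.1 × 83.536 = 8.354 N, so the net downslope force is 73.094 − 8.354 = 64.740 N and a = 64.740 / 11.1 = 5.8324 m/s².
Starting from rest over a distance of 7.5 m, v² = 2aL = 2 × 5.8324 × 7.5 = 87.4860, so v = 9.3534 m/s.

9.35 m/s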